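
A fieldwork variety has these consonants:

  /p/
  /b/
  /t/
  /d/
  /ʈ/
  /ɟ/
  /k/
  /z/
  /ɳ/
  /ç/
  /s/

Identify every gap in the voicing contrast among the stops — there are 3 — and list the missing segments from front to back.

/ɖ/, /c/, /ɡ/

bilabial: voiceless /p/, voiced /b/.
alveolar: voiceless /t/, voiced /d/.
retroflex: voiceless /ʈ/, voiced —.
palatal: voiceless —, voiced /ɟ/.
velar: voiceless /k/, voiced —.
Gaps, from front to back: retroflex lacks voiced (/ɖ/); palatal lacks voiceless (/c/); velar lacks voiced (/ɡ/).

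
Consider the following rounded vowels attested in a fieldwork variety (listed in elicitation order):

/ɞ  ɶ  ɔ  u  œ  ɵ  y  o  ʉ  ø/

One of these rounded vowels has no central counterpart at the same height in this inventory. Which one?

High: /y/ ~ /ʉ/ ~ /u/
High-mid: /ø/ ~ /ɵ/ ~ /o/
Low-mid: /œ/ ~ /ɞ/ ~ /ɔ/
Low: only /ɶ/ (front); no central partner.
So /ɶ/ is the unpaired segment.

/ɶ/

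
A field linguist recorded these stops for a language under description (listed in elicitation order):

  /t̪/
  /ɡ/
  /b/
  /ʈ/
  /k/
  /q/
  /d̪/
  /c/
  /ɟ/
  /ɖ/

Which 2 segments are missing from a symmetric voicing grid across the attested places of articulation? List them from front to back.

/p/, /ɢ/

place of articulation  voiceless  voiced  
bilabial          —         b       
dental            t̪        d̪      
retroflex         ʈ         ɖ       
palatal           c         ɟ       
velar             k         ɡ       
uvular            q         —       
Gaps, from front to back: bilabial lacks voiceless (/p/); uvular lacks voiced (/ɢ/).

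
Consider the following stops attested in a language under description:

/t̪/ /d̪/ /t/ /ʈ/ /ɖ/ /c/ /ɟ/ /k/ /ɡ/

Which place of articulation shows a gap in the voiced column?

alveolar

place of articulation  voiceless  voiced  
dental            t̪        d̪      
alveolar          t         —       
retroflex         ʈ         ɖ       
palatal           c         ɟ       
velar             k         ɡ       
Every place of articulation has a voiced member except alveolar, where /d/ would be expected.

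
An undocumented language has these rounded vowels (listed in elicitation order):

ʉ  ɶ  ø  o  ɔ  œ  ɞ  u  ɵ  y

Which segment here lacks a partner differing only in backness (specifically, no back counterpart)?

/ɶ/

High: /y/ ~ /ʉ/ ~ /u/
High-mid: /ø/ ~ /ɵ/ ~ /o/
Low-mid: /œ/ ~ /ɞ/ ~ /ɔ/
Low: only /ɶ/ (front); no back partner.
So /ɶ/ is the unpaired segment.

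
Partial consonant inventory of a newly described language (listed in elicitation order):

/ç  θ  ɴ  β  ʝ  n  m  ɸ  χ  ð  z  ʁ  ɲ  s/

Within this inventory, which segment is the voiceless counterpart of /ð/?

/ð/ is a voiced dental fricative.
The voiceless counterpart is a voiceless dental fricative — in this inventory, /θ/.

/θ/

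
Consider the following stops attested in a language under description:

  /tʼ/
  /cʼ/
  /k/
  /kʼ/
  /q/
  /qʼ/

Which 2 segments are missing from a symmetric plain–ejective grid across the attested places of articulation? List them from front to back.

place of articulation  plain     ejective
alveolar          —         tʼ      
palatal           —         cʼ      
velar             k         kʼ      
uvular            q         qʼ      
Gaps, from front to back: alveolar lacks plain (/t/); palatal lacks plain (/c/).

/t/, /c/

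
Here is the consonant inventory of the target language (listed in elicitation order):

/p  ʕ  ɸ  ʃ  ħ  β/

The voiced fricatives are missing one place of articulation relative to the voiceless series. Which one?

place of articulation  voiceless  voiced  
bilabial          ɸ         β       
postalveolar      ʃ         —       
pharyngeal        ħ         ʕ       
Every place of articulation has a voiced member except postalveolar, where /ʒ/ would be expected.

postalveolar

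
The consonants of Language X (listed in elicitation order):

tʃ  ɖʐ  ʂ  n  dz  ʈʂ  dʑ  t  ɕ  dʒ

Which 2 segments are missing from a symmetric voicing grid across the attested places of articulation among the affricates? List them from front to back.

/ts/, /tɕ/

Voiceless: /tʃ/ (postalveolar), /ʈʂ/ (retroflex).
Voiced: /dz/ (alveolar), /dʒ/ (postalveolar), /ɖʐ/ (retroflex), /dʑ/ (alveolo-palatal).
Gaps, from front to back: alveolar lacks voiceless (/ts/); alveolo-palatal lacks voiceless (/tɕ/).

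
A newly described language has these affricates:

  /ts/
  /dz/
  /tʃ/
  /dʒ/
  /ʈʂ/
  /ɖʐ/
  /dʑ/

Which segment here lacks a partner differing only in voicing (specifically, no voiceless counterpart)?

Alveolar: /ts/ ~ /dz/
Postalveolar: /tʃ/ ~ /dʒ/
Retroflex: /ʈʂ/ ~ /ɖʐ/
Alveolo-palatal: only /dʑ/ (voiced); no voiceless partner.
So /dʑ/ is the unpaired segment.

/dʑ/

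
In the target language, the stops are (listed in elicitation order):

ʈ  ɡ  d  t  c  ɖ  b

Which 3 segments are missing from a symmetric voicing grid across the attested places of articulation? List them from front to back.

Voiceless: /t/ (alveolar), /ʈ/ (retroflex), /c/ (palatal).
Voiced: /b/ (bilabial), /d/ (alveolar), /ɖ/ (retroflex), /ɡ/ (velar).
Gaps, from front to back: bilabial lacks voiceless (/p/); palatal lacks voiced (/ɟ/); velar lacks voiceless (/k/).

/p/, /ɟ/, /k/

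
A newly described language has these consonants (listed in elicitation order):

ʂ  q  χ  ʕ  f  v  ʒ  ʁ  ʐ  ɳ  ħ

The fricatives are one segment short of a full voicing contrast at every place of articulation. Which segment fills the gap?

/ʃ/

place of articulation  voiceless  voiced  
labiodental       f         v       
postalveolar      —         ʒ       
retroflex         ʂ         ʐ       
uvular            χ         ʁ       
pharyngeal        ħ         ʕ       
The postalveolar row has no voiceless member, so the gap is the voiceless postalveolar fricative /ʃ/.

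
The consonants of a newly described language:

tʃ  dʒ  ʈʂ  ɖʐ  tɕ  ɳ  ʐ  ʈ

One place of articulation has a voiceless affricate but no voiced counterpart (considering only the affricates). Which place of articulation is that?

alveolo-palatal

postalveolar: voiceless /tʃ/, voiced /dʒ/.
retroflex: voiceless /ʈʂ/, voiced /ɖʐ/.
alveolo-palatal: voiceless /tɕ/, voiced —.
Every place of articulation has a voiced member except alveolo-palatal, where /dʑ/ would be expected.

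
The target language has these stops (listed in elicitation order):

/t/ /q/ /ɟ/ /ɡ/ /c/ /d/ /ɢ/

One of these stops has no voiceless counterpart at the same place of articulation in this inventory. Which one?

/ɡ/

Alveolar: /t/ ~ /d/
Palatal: /c/ ~ /ɟ/
Uvular: /q/ ~ /ɢ/
Velar: only /ɡ/ (voiced); no voiceless partner.
So /ɡ/ is the unpaired segment.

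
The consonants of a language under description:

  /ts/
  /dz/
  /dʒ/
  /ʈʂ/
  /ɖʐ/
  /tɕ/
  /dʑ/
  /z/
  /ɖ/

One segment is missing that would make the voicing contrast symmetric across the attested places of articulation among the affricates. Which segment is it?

/tʃ/

alveolar: voiceless /ts/, voiced /dz/.
postalveolar: voiceless —, voiced /dʒ/.
retroflex: voiceless /ʈʂ/, voiced /ɖʐ/.
alveolo-palatal: voiceless /tɕ/, voiced /dʑ/.
The postalveolar row has no voiceless member, so the gap is the voiceless postalveolar affricate /tʃ/.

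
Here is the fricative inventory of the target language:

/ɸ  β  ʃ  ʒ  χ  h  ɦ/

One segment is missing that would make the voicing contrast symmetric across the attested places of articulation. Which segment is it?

/ʁ/

bilabial: voiceless /ɸ/, voiced /β/.
postalveolar: voiceless /ʃ/, voiced /ʒ/.
uvular: voiceless /χ/, voiced —.
glottal: voiceless /h/, voiced /ɦ/.
The uvular row has no voiced member, so the gap is the voiced uvular fricative /ʁ/.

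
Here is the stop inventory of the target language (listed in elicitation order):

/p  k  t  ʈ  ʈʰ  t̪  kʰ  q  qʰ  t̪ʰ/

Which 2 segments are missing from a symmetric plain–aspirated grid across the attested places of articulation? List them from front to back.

/pʰ/, /tʰ/

place of articulation  plain     aspirated
bilabial          p         —       
dental            t̪        t̪ʰ     
alveolar          t         —       
retroflex         ʈ         ʈʰ      
velar             k         kʰ      
uvular            q         qʰ      
Gaps, from front to back: bilabial lacks aspirated (/pʰ/); alveolar lacks aspirated (/tʰ/).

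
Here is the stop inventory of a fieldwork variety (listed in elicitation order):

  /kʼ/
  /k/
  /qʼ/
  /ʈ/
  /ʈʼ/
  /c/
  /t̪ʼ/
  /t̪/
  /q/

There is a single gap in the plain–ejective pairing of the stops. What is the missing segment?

/cʼ/

place of articulation  plain     ejective
dental            t̪        t̪ʼ     
retroflex         ʈ         ʈʼ      
palatal           c         —       
velar             k         kʼ      
uvular            q         qʼ      
The palatal row has no ejective member, so the gap is the ejective palatal stop /cʼ/.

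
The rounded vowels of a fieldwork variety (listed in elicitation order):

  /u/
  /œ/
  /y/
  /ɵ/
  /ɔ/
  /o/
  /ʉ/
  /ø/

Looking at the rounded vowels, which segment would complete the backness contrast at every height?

high: front /y/, central /ʉ/, back /u/.
high-mid: front /ø/, central /ɵ/, back /o/.
low-mid: front /œ/, central —, back /ɔ/.
The low-mid row has no central member, so the gap is the low-mid central rounded vowel /ɞ/.

/ɞ/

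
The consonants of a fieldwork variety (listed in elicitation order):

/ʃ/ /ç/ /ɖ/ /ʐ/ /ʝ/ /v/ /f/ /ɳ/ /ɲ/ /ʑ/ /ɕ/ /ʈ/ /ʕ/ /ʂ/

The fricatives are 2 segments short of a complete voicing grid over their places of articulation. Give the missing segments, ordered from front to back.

Voiceless: /f/ (labiodental), /ʃ/ (postalveolar), /ʂ/ (retroflex), /ɕ/ (alveolo-palatal), /ç/ (palatal).
Voiced: /v/ (labiodental), /ʐ/ (retroflex), /ʑ/ (alveolo-palatal), /ʝ/ (palatal), /ʕ/ (pharyngeal).
Gaps, from front to back: postalveolar lacks voiced (/ʒ/); pharyngeal lacks voiceless (/ħ/).

/ʒ/, /ħ/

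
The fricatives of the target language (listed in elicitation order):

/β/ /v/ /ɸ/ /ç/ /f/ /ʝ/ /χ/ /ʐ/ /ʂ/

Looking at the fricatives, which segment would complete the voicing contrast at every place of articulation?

bilabial: voiceless /ɸ/, voiced /β/.
labiodental: voiceless /f/, voiced /v/.
retroflex: voiceless /ʂ/, voiced /ʐ/.
palatal: voiceless /ç/, voiced /ʝ/.
uvular: voiceless /χ/, voiced —.
The uvular row has no voiced member, so the gap is the voiced uvular fricative /ʁ/.

/ʁ/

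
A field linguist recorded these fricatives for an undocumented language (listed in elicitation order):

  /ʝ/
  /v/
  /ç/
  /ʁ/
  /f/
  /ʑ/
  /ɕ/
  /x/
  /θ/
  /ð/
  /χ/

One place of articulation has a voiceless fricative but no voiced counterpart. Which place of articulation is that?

place of articulation  voiceless  voiced  
labiodental       f         v       
dental            θ         ð       
alveolo-palatal   ɕ         ʑ       
palatal           ç         ʝ       
velar             x         —       
uvular            χ         ʁ       
Every place of articulation has a voiced member except velar, where /ɣ/ would be expected.

velar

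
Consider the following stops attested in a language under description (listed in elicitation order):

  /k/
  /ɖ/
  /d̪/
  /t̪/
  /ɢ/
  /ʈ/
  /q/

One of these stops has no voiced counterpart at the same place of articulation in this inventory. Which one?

Dental: /t̪/ ~ /d̪/
Retroflex: /ʈ/ ~ /ɖ/
Uvular: /q/ ~ /ɢ/
Velar: only /k/ (voiceless); no voiced partner.
So /k/ is the unpaired segment.

/k/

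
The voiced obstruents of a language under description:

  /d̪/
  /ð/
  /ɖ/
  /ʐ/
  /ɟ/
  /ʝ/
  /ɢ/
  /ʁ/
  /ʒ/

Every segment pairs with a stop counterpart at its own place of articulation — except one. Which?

Dental: /d̪/ ~ /ð/
Retroflex: /ɖ/ ~ /ʐ/
Palatal: /ɟ/ ~ /ʝ/
Uvular: /ɢ/ ~ /ʁ/
Postalveolar: only /ʒ/ (fricative); no stop partner.
So /ʒ/ is the unpaired segment.

/ʒ/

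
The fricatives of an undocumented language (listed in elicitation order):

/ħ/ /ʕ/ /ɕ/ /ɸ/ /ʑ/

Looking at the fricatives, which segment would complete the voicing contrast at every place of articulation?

/β/

Voiceless: /ɸ/ (bilabial), /ɕ/ (alveolo-palatal), /ħ/ (pharyngeal).
Voiced: /ʑ/ (alveolo-palatal), /ʕ/ (pharyngeal).
The bilabial row has no voiced member, so the gap is the voiced bilabial fricative /β/.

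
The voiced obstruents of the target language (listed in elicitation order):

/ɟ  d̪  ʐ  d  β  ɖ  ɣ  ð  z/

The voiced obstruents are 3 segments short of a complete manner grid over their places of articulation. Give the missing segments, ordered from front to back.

Stop: /d̪/ (dental), /d/ (alveolar), /ɖ/ (retroflex), /ɟ/ (palatal).
Fricative: /β/ (bilabial), /ð/ (dental), /z/ (alveolar), /ʐ/ (retroflex), /ɣ/ (velar).
Gaps, from front to back: bilabial lacks stop (/b/); palatal lacks fricative (/ʝ/); velar lacks stop (/ɡ/).

/b/, /ʝ/, /ɡ/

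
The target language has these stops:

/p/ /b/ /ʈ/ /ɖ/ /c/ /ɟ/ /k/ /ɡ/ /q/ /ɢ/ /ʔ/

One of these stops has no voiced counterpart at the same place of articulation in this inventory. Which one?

Bilabial: /p/ ~ /b/
Retroflex: /ʈ/ ~ /ɖ/
Palatal: /c/ ~ /ɟ/
Velar: /k/ ~ /ɡ/
Uvular: /q/ ~ /ɢ/
Glottal: only /ʔ/ (voiceless); no voiced partner.
So /ʔ/ is the unpaired segment.

/ʔ/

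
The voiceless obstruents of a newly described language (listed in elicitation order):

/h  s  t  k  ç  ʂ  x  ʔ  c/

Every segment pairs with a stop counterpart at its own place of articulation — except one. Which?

/ʂ/

Alveolar: /t/ ~ /s/
Palatal: /c/ ~ /ç/
Velar: /k/ ~ /x/
Glottal: /ʔ/ ~ /h/
Retroflex: only /ʂ/ (fricative); no stop partner.
So /ʂ/ is the unpaired segment.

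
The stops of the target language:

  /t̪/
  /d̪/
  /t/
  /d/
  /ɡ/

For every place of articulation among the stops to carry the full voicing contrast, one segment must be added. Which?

/k/

place of articulation  voiceless  voiced  
dental            t̪        d̪      
alveolar          t         d       
velar             —         ɡ       
The velar row has no voiceless member, so the gap is the voiceless velar stop /k/.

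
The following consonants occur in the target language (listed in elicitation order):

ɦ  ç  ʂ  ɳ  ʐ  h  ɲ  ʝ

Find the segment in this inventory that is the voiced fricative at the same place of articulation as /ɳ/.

/ʐ/

/ɳ/ is a retroflex nasal.
The voiced fricative at the same place is a voiced retroflex fricative — in this inventory, /ʐ/.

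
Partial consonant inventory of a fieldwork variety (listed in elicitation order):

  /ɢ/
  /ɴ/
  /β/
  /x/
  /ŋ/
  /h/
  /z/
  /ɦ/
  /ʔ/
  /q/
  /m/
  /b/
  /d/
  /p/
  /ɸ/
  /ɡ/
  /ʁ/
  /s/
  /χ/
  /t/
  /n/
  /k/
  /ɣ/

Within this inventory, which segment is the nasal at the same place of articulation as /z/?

/z/ is a voiced alveolar fricative.
The nasal at the same place is an alveolar nasal — in this inventory, /n/.

/n/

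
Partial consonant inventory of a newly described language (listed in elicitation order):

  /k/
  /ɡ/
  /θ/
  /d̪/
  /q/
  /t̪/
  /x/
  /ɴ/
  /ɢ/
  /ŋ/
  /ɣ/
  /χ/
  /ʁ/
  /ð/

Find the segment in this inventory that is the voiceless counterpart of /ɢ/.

/ɢ/ is a voiced uvular stop.
The voiceless counterpart is a voiceless uvular stop — in this inventory, /q/.

/q/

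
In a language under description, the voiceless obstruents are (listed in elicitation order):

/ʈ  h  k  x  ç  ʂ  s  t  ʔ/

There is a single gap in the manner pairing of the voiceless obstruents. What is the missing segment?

/c/

alveolar: stop /t/, fricative /s/.
retroflex: stop /ʈ/, fricative /ʂ/.
palatal: stop —, fricative /ç/.
velar: stop /k/, fricative /x/.
glottal: stop /ʔ/, fricative /h/.
The palatal row has no stop member, so the gap is the palatal stop /c/.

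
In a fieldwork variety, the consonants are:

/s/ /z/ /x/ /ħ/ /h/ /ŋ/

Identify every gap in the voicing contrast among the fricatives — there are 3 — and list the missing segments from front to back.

alveolar: voiceless /s/, voiced /z/.
velar: voiceless /x/, voiced —.
pharyngeal: voiceless /ħ/, voiced —.
glottal: voiceless /h/, voiced —.
Gaps, from front to back: velar lacks voiced (/ɣ/); pharyngeal lacks voiced (/ʕ/); glottal lacks voiced (/ɦ/).

/ɣ/, /ʕ/, /ɦ/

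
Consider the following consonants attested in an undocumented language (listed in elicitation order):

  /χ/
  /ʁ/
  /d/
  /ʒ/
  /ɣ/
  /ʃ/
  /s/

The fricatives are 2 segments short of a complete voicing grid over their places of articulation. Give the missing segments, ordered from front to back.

Voiceless: /s/ (alveolar), /ʃ/ (postalveolar), /χ/ (uvular).
Voiced: /ʒ/ (postalveolar), /ɣ/ (velar), /ʁ/ (uvular).
Gaps, from front to back: alveolar lacks voiced (/z/); velar lacks voiceless (/x/).

/z/, /x/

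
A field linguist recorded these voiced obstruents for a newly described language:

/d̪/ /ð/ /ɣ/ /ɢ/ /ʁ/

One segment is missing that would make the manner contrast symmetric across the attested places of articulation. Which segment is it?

Stop: /d̪/ (dental), /ɢ/ (uvular).
Fricative: /ð/ (dental), /ɣ/ (velar), /ʁ/ (uvular).
The velar row has no stop member, so the gap is the velar stop /ɡ/.

/ɡ/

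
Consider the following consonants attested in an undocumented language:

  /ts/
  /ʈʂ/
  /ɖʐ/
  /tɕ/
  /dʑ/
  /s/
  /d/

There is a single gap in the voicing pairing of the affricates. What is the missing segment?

alveolar: voiceless /ts/, voiced —.
retroflex: voiceless /ʈʂ/, voiced /ɖʐ/.
alveolo-palatal: voiceless /tɕ/, voiced /dʑ/.
The alveolar row has no voiced member, so the gap is the voiced alveolar affricate /dz/.

/dz/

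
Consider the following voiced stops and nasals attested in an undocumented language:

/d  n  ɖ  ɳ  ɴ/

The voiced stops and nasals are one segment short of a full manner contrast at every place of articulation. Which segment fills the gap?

/ɢ/

Oral stop: /d/ (alveolar), /ɖ/ (retroflex).
Nasal: /n/ (alveolar), /ɳ/ (retroflex), /ɴ/ (uvular).
The uvular row has no oral stop member, so the gap is the uvular oral stop /ɢ/.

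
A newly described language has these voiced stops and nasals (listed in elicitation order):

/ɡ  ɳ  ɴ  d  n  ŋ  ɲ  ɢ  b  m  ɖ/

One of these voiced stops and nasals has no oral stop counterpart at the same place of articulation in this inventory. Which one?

/ɲ/

Bilabial: /b/ ~ /m/
Alveolar: /d/ ~ /n/
Retroflex: /ɖ/ ~ /ɳ/
Velar: /ɡ/ ~ /ŋ/
Uvular: /ɢ/ ~ /ɴ/
Palatal: only /ɲ/ (nasal); no oral stop partner.
So /ɲ/ is the unpaired segment.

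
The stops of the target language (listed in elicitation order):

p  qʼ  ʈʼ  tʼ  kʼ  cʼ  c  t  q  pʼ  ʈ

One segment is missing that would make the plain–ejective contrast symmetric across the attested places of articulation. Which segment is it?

/k/

bilabial: plain /p/, ejective /pʼ/.
alveolar: plain /t/, ejective /tʼ/.
retroflex: plain /ʈ/, ejective /ʈʼ/.
palatal: plain /c/, ejective /cʼ/.
velar: plain —, ejective /kʼ/.
uvular: plain /q/, ejective /qʼ/.
The velar row has no plain member, so the gap is the plain velar stop /k/.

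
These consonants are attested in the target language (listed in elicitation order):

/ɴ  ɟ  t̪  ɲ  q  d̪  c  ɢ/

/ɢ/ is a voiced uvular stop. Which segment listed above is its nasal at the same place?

The nasal at the same place is an uvular nasal — in this inventory, /ɴ/.

/ɴ/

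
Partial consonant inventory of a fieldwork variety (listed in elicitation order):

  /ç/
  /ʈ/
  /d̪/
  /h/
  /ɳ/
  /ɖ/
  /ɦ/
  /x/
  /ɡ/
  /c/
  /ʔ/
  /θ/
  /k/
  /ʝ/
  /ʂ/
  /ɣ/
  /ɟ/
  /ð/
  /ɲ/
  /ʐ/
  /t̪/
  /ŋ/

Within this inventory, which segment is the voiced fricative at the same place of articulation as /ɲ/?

/ʝ/

/ɲ/ is a palatal nasal.
The voiced fricative at the same place is a voiced palatal fricative — in this inventory, /ʝ/.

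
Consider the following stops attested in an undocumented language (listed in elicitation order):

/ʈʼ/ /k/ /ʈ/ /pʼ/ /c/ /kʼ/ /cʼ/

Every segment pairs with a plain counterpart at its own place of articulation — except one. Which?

/pʼ/

Retroflex: /ʈ/ ~ /ʈʼ/
Palatal: /c/ ~ /cʼ/
Velar: /k/ ~ /kʼ/
Bilabial: only /pʼ/ (ejective); no plain partner.
So /pʼ/ is the unpaired segment.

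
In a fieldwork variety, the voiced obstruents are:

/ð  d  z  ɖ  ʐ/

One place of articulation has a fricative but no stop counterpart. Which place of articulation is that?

dental

place of articulation  stop      fricative
dental            —         ð       
alveolar          d         z       
retroflex         ɖ         ʐ       
Every place of articulation has a stop member except dental, where /d̪/ would be expected.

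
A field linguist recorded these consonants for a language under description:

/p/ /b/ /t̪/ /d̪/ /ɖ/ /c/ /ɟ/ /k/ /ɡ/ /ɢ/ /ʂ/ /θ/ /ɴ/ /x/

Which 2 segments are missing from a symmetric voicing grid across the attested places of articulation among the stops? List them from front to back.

/ʈ/, /q/

bilabial: voiceless /p/, voiced /b/.
dental: voiceless /t̪/, voiced /d̪/.
retroflex: voiceless —, voiced /ɖ/.
palatal: voiceless /c/, voiced /ɟ/.
velar: voiceless /k/, voiced /ɡ/.
uvular: voiceless —, voiced /ɢ/.
Gaps, from front to back: retroflex lacks voiceless (/ʈ/); uvular lacks voiceless (/q/).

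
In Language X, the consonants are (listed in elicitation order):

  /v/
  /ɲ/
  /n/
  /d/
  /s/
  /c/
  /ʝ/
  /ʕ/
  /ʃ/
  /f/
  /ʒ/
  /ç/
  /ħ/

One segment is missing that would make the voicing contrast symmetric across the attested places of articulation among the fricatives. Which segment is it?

Voiceless: /f/ (labiodental), /s/ (alveolar), /ʃ/ (postalveolar), /ç/ (palatal), /ħ/ (pharyngeal).
Voiced: /v/ (labiodental), /ʒ/ (postalveolar), /ʝ/ (palatal), /ʕ/ (pharyngeal).
The alveolar row has no voiced member, so the gap is the voiced alveolar fricative /z/.

/z/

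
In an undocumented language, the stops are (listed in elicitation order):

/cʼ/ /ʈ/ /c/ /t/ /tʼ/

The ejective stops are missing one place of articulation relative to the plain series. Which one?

place of articulation  plain     ejective
alveolar          t         tʼ      
retroflex         ʈ         —       
palatal           c         cʼ      
Every place of articulation has an ejective member except retroflex, where /ʈʼ/ would be expected.

retroflex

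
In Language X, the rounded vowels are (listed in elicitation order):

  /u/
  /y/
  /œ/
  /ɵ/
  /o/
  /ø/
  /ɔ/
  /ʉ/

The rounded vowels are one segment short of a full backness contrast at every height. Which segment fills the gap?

/ɞ/

high: front /y/, central /ʉ/, back /u/.
high-mid: front /ø/, central /ɵ/, back /o/.
low-mid: front /œ/, central —, back /ɔ/.
The low-mid row has no central member, so the gap is the low-mid central rounded vowel /ɞ/.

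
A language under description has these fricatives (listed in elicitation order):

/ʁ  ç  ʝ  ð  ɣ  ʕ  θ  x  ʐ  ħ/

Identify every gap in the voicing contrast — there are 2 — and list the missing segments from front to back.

/ʂ/, /χ/

dental: voiceless /θ/, voiced /ð/.
retroflex: voiceless —, voiced /ʐ/.
palatal: voiceless /ç/, voiced /ʝ/.
velar: voiceless /x/, voiced /ɣ/.
uvular: voiceless —, voiced /ʁ/.
pharyngeal: voiceless /ħ/, voiced /ʕ/.
Gaps, from front to back: retroflex lacks voiceless (/ʂ/); uvular lacks voiceless (/χ/).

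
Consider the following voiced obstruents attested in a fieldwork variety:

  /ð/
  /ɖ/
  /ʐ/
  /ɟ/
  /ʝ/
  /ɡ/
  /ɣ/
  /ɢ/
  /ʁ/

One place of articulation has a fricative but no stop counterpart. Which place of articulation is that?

dental

dental: stop —, fricative /ð/.
retroflex: stop /ɖ/, fricative /ʐ/.
palatal: stop /ɟ/, fricative /ʝ/.
velar: stop /ɡ/, fricative /ɣ/.
uvular: stop /ɢ/, fricative /ʁ/.
Every place of articulation has a stop member except dental, where /d̪/ would be expected.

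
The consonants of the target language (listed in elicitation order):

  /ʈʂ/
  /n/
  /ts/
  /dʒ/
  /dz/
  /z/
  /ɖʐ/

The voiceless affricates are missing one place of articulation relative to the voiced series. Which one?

alveolar: voiceless /ts/, voiced /dz/.
postalveolar: voiceless —, voiced /dʒ/.
retroflex: voiceless /ʈʂ/, voiced /ɖʐ/.
Every place of articulation has a voiceless member except postalveolar, where /tʃ/ would be expected.

postalveolar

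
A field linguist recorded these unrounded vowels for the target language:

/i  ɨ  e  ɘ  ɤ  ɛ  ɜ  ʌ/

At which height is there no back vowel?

high

high: front /i/, central /ɨ/, back —.
high-mid: front /e/, central /ɘ/, back /ɤ/.
low-mid: front /ɛ/, central /ɜ/, back /ʌ/.
Every height has a back member except high, where /ɯ/ would be expected.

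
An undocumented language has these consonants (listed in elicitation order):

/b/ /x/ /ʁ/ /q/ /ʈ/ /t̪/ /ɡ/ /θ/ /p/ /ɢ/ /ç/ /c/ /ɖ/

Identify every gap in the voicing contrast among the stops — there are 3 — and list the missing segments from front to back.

/d̪/, /ɟ/, /k/

place of articulation  voiceless  voiced  
bilabial          p         b       
dental            t̪        —       
retroflex         ʈ         ɖ       
palatal           c         —       
velar             —         ɡ       
uvular            q         ɢ       
Gaps, from front to back: dental lacks voiced (/d̪/); palatal lacks voiced (/ɟ/); velar lacks voiceless (/k/).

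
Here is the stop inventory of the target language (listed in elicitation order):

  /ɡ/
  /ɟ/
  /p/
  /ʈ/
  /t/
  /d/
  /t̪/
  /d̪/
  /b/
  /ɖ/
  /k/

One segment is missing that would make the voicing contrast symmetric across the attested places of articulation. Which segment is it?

Voiceless: /p/ (bilabial), /t̪/ (dental), /t/ (alveolar), /ʈ/ (retroflex), /k/ (velar).
Voiced: /b/ (bilabial), /d̪/ (dental), /d/ (alveolar), /ɖ/ (retroflex), /ɟ/ (palatal), /ɡ/ (velar).
The palatal row has no voiceless member, so the gap is the voiceless palatal stop /c/.

/c/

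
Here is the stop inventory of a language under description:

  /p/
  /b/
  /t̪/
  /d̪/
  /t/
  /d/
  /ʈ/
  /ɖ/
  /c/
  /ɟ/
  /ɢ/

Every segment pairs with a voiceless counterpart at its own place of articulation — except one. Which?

/ɢ/

Bilabial: /p/ ~ /b/
Dental: /t̪/ ~ /d̪/
Alveolar: /t/ ~ /d/
Retroflex: /ʈ/ ~ /ɖ/
Palatal: /c/ ~ /ɟ/
Uvular: only /ɢ/ (voiced); no voiceless partner.
So /ɢ/ is the unpaired segment.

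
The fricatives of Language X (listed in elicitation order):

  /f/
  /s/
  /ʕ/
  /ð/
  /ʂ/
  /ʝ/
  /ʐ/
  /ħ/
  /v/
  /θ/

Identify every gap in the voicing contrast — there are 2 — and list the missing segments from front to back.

labiodental: voiceless /f/, voiced /v/.
dental: voiceless /θ/, voiced /ð/.
alveolar: voiceless /s/, voiced —.
retroflex: voiceless /ʂ/, voiced /ʐ/.
palatal: voiceless —, voiced /ʝ/.
pharyngeal: voiceless /ħ/, voiced /ʕ/.
Gaps, from front to back: alveolar lacks voiced (/z/); palatal lacks voiceless (/ç/).

/z/, /ç/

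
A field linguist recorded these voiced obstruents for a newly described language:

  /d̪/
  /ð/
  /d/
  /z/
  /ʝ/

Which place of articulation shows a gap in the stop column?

Stop: /d̪/ (dental), /d/ (alveolar).
Fricative: /ð/ (dental), /z/ (alveolar), /ʝ/ (palatal).
Every place of articulation has a stop member except palatal, where /ɟ/ would be expected.

palatal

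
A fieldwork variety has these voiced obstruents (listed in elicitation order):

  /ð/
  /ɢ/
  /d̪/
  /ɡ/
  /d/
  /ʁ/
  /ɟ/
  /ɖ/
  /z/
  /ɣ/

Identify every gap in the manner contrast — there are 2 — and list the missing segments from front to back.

Stop: /d̪/ (dental), /d/ (alveolar), /ɖ/ (retroflex), /ɟ/ (palatal), /ɡ/ (velar), /ɢ/ (uvular).
Fricative: /ð/ (dental), /z/ (alveolar), /ɣ/ (velar), /ʁ/ (uvular).
Gaps, from front to back: retroflex lacks fricative (/ʐ/); palatal lacks fricative (/ʝ/).

/ʐ/, /ʝ/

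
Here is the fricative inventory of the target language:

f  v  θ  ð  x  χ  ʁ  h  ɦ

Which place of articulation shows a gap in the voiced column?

place of articulation  voiceless  voiced  
labiodental       f         v       
dental            θ         ð       
velar             x         —       
uvular            χ         ʁ       
glottal           h         ɦ       
Every place of articulation has a voiced member except velar, where /ɣ/ would be expected.

velar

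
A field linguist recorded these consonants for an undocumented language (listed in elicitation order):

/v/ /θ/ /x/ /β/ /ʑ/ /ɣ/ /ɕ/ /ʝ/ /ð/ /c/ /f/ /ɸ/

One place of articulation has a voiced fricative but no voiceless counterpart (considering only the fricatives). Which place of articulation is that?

palatal

place of articulation  voiceless  voiced  
bilabial          ɸ         β       
labiodental       f         v       
dental            θ         ð       
alveolo-palatal   ɕ         ʑ       
palatal           —         ʝ       
velar             x         ɣ       
Every place of articulation has a voiceless member except palatal, where /ç/ would be expected.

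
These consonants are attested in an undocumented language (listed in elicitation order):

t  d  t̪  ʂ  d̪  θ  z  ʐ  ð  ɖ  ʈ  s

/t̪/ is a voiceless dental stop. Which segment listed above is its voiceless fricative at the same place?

The voiceless fricative at the same place is a voiceless dental fricative — in this inventory, /θ/.

/θ/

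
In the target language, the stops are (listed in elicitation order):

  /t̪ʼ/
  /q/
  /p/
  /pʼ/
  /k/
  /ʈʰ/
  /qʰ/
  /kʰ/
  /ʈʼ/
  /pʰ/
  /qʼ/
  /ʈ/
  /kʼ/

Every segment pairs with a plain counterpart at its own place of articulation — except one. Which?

Bilabial: /p/ ~ /pʰ/ ~ /pʼ/
Retroflex: /ʈ/ ~ /ʈʰ/ ~ /ʈʼ/
Velar: /k/ ~ /kʰ/ ~ /kʼ/
Uvular: /q/ ~ /qʰ/ ~ /qʼ/
Dental: only /t̪ʼ/ (ejective); no plain partner.
So /t̪ʼ/ is the unpaired segment.

/t̪ʼ/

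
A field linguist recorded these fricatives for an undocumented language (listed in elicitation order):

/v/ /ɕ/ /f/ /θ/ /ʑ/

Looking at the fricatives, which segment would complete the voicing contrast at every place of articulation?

/ð/

Voiceless: /f/ (labiodental), /θ/ (dental), /ɕ/ (alveolo-palatal).
Voiced: /v/ (labiodental), /ʑ/ (alveolo-palatal).
The dental row has no voiced member, so the gap is the voiced dental fricative /ð/.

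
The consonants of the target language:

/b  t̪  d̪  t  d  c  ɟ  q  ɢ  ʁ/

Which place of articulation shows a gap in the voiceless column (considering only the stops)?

bilabial

place of articulation  voiceless  voiced  
bilabial          —         b       
dental            t̪        d̪      
alveolar          t         d       
palatal           c         ɟ       
uvular            q         ɢ       
Every place of articulation has a voiceless member except bilabial, where /p/ would be expected.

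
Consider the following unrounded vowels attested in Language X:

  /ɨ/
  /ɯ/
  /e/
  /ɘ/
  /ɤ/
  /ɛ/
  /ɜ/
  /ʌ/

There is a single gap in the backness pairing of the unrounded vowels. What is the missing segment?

/i/

height            front     central   back    
high              —         ɨ         ɯ       
high-mid          e         ɘ         ɤ       
low-mid           ɛ         ɜ         ʌ       
The high row has no front member, so the gap is the high front unrounded vowel /i/.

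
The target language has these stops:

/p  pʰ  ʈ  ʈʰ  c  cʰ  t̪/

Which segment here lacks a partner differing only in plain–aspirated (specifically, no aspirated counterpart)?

Bilabial: /p/ ~ /pʰ/
Retroflex: /ʈ/ ~ /ʈʰ/
Palatal: /c/ ~ /cʰ/
Dental: only /t̪/ (plain); no aspirated partner.
So /t̪/ is the unpaired segment.

/t̪/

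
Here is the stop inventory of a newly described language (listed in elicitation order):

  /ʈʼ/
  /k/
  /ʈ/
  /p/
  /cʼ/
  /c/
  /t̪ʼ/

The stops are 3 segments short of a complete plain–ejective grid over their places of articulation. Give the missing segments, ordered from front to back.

place of articulation  plain     ejective
bilabial          p         —       
dental            —         t̪ʼ     
retroflex         ʈ         ʈʼ      
palatal           c         cʼ      
velar             k         —       
Gaps, from front to back: bilabial lacks ejective (/pʼ/); dental lacks plain (/t̪/); velar lacks ejective (/kʼ/).

/pʼ/, /t̪/, /kʼ/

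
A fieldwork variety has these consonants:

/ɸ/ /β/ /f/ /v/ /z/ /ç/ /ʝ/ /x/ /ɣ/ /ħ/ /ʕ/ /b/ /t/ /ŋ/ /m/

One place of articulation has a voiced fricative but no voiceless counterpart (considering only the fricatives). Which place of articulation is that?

Voiceless: /ɸ/ (bilabial), /f/ (labiodental), /ç/ (palatal), /x/ (velar), /ħ/ (pharyngeal).
Voiced: /β/ (bilabial), /v/ (labiodental), /z/ (alveolar), /ʝ/ (palatal), /ɣ/ (velar), /ʕ/ (pharyngeal).
Every place of articulation has a voiceless member except alveolar, where /s/ would be expected.

alveolar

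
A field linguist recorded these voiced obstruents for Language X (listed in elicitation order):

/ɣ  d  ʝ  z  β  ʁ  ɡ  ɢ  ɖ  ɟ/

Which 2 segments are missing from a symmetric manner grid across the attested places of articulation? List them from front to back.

/b/, /ʐ/

place of articulation  stop      fricative
bilabial          —         β       
alveolar          d         z       
retroflex         ɖ         —       
palatal           ɟ         ʝ       
velar             ɡ         ɣ       
uvular            ɢ         ʁ       
Gaps, from front to back: bilabial lacks stop (/b/); retroflex lacks fricative (/ʐ/).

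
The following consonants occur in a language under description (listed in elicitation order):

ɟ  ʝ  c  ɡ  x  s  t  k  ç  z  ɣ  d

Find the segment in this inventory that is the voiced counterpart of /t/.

/d/

/t/ is a voiceless alveolar stop.
The voiced counterpart is a voiced alveolar stop — in this inventory, /d/.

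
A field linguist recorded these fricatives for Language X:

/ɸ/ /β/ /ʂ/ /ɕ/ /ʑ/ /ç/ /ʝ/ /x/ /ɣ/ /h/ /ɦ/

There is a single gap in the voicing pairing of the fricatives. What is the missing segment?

/ʐ/

Voiceless: /ɸ/ (bilabial), /ʂ/ (retroflex), /ɕ/ (alveolo-palatal), /ç/ (palatal), /x/ (velar), /h/ (glottal).
Voiced: /β/ (bilabial), /ʑ/ (alveolo-palatal), /ʝ/ (palatal), /ɣ/ (velar), /ɦ/ (glottal).
The retroflex row has no voiced member, so the gap is the voiced retroflex fricative /ʐ/.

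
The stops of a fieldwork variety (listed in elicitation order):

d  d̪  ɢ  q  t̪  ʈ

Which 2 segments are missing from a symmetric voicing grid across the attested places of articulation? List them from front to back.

dental: voiceless /t̪/, voiced /d̪/.
alveolar: voiceless —, voiced /d/.
retroflex: voiceless /ʈ/, voiced —.
uvular: voiceless /q/, voiced /ɢ/.
Gaps, from front to back: alveolar lacks voiceless (/t/); retroflex lacks voiced (/ɖ/).

/t/, /ɖ/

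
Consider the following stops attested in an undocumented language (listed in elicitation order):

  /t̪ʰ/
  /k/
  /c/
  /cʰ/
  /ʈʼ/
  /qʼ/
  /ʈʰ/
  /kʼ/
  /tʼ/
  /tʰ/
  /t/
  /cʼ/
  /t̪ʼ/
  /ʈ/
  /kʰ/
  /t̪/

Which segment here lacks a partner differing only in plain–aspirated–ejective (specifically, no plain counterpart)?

Dental: /t̪/ ~ /t̪ʰ/ ~ /t̪ʼ/
Alveolar: /t/ ~ /tʰ/ ~ /tʼ/
Retroflex: /ʈ/ ~ /ʈʰ/ ~ /ʈʼ/
Palatal: /c/ ~ /cʰ/ ~ /cʼ/
Velar: /k/ ~ /kʰ/ ~ /kʼ/
Uvular: only /qʼ/ (ejective); no plain partner.
So /qʼ/ is the unpaired segment.

/qʼ/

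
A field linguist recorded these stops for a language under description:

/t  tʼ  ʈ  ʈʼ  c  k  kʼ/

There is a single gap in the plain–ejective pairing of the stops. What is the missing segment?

place of articulation  plain     ejective
alveolar          t         tʼ      
retroflex         ʈ         ʈʼ      
palatal           c         —       
velar             k         kʼ      
The palatal row has no ejective member, so the gap is the ejective palatal stop /cʼ/.

/cʼ/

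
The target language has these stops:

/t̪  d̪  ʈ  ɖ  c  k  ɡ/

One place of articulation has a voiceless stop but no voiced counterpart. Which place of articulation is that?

palatal

dental: voiceless /t̪/, voiced /d̪/.
retroflex: voiceless /ʈ/, voiced /ɖ/.
palatal: voiceless /c/, voiced —.
velar: voiceless /k/, voiced /ɡ/.
Every place of articulation has a voiced member except palatal, where /ɟ/ would be expected.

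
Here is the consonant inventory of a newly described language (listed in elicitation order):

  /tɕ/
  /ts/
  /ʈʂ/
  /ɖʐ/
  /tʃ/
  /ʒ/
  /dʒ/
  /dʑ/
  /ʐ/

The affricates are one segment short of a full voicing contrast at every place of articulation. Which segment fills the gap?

/dz/

Voiceless: /ts/ (alveolar), /tʃ/ (postalveolar), /ʈʂ/ (retroflex), /tɕ/ (alveolo-palatal).
Voiced: /dʒ/ (postalveolar), /ɖʐ/ (retroflex), /dʑ/ (alveolo-palatal).
The alveolar row has no voiced member, so the gap is the voiced alveolar affricate /dz/.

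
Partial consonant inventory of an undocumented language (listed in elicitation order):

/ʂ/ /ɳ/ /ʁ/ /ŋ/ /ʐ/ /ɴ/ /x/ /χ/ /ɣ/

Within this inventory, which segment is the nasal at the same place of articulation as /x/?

/ŋ/

/x/ is a voiceless velar fricative.
The nasal at the same place is a velar nasal — in this inventory, /ŋ/.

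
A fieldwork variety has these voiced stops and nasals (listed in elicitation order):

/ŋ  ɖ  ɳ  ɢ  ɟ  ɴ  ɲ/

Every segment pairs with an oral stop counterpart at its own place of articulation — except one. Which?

/ŋ/

Retroflex: /ɖ/ ~ /ɳ/
Palatal: /ɟ/ ~ /ɲ/
Uvular: /ɢ/ ~ /ɴ/
Velar: only /ŋ/ (nasal); no oral stop partner.
So /ŋ/ is the unpaired segment.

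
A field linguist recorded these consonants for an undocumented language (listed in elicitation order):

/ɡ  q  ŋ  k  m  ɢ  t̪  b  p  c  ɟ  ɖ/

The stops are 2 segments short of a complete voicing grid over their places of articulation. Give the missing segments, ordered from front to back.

/d̪/, /ʈ/

place of articulation  voiceless  voiced  
bilabial          p         b       
dental            t̪        —       
retroflex         —         ɖ       
palatal           c         ɟ       
velar             k         ɡ       
uvular            q         ɢ       
Gaps, from front to back: dental lacks voiced (/d̪/); retroflex lacks voiceless (/ʈ/).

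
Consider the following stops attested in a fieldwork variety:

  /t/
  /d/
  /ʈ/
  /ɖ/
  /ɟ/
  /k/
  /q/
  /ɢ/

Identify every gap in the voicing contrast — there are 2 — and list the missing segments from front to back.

/c/, /ɡ/

Voiceless: /t/ (alveolar), /ʈ/ (retroflex), /k/ (velar), /q/ (uvular).
Voiced: /d/ (alveolar), /ɖ/ (retroflex), /ɟ/ (palatal), /ɢ/ (uvular).
Gaps, from front to back: palatal lacks voiceless (/c/); velar lacks voiced (/ɡ/).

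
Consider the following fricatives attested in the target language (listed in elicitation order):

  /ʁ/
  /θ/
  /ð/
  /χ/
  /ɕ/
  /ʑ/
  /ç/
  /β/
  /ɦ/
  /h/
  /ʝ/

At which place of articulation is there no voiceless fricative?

bilabial

place of articulation  voiceless  voiced  
bilabial          —         β       
dental            θ         ð       
alveolo-palatal   ɕ         ʑ       
palatal           ç         ʝ       
uvular            χ         ʁ       
glottal           h         ɦ       
Every place of articulation has a voiceless member except bilabial, where /ɸ/ would be expected.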